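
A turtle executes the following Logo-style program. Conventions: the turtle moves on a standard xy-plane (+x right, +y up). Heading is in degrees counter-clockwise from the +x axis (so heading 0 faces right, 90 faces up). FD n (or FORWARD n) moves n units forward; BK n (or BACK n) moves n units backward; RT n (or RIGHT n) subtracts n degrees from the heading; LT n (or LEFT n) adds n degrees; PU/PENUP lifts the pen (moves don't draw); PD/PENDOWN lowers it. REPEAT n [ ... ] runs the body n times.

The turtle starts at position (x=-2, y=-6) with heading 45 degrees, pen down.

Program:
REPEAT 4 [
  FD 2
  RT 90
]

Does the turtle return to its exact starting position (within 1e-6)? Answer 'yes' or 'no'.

Executing turtle program step by step:
Start: pos=(-2,-6), heading=45, pen down
REPEAT 4 [
  -- iteration 1/4 --
  FD 2: (-2,-6) -> (-0.586,-4.586) [heading=45, draw]
  RT 90: heading 45 -> 315
  -- iteration 2/4 --
  FD 2: (-0.586,-4.586) -> (0.828,-6) [heading=315, draw]
  RT 90: heading 315 -> 225
  -- iteration 3/4 --
  FD 2: (0.828,-6) -> (-0.586,-7.414) [heading=225, draw]
  RT 90: heading 225 -> 135
  -- iteration 4/4 --
  FD 2: (-0.586,-7.414) -> (-2,-6) [heading=135, draw]
  RT 90: heading 135 -> 45
]
Final: pos=(-2,-6), heading=45, 4 segment(s) drawn

Start position: (-2, -6)
Final position: (-2, -6)
Distance = 0; < 1e-6 -> CLOSED

Answer: yes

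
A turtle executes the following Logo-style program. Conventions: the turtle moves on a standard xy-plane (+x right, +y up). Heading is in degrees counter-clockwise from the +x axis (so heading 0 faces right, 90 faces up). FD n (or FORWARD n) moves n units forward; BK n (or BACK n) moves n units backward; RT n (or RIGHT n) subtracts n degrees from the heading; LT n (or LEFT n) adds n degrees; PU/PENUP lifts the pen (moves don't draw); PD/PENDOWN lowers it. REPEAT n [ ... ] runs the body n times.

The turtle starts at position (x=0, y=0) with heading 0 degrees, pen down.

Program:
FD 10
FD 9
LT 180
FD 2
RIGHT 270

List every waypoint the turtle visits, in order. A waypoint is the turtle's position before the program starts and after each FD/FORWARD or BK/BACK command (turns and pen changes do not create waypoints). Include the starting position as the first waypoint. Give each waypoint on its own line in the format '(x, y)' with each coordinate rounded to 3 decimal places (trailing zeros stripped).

Answer: (0, 0)
(10, 0)
(19, 0)
(17, 0)

Derivation:
Executing turtle program step by step:
Start: pos=(0,0), heading=0, pen down
FD 10: (0,0) -> (10,0) [heading=0, draw]
FD 9: (10,0) -> (19,0) [heading=0, draw]
LT 180: heading 0 -> 180
FD 2: (19,0) -> (17,0) [heading=180, draw]
RT 270: heading 180 -> 270
Final: pos=(17,0), heading=270, 3 segment(s) drawn
Waypoints (4 total):
(0, 0)
(10, 0)
(19, 0)
(17, 0)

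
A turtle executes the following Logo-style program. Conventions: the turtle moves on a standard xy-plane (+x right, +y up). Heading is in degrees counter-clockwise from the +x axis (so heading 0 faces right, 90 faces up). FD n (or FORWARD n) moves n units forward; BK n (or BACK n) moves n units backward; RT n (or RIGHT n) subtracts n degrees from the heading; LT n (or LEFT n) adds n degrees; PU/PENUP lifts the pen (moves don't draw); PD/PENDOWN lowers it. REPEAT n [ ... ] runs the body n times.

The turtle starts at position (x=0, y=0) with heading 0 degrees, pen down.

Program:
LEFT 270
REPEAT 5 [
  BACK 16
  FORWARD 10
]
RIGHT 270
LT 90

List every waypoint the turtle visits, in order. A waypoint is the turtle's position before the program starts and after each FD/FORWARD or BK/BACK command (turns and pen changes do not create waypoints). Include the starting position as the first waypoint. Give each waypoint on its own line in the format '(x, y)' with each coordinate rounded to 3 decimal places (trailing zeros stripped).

Executing turtle program step by step:
Start: pos=(0,0), heading=0, pen down
LT 270: heading 0 -> 270
REPEAT 5 [
  -- iteration 1/5 --
  BK 16: (0,0) -> (0,16) [heading=270, draw]
  FD 10: (0,16) -> (0,6) [heading=270, draw]
  -- iteration 2/5 --
  BK 16: (0,6) -> (0,22) [heading=270, draw]
  FD 10: (0,22) -> (0,12) [heading=270, draw]
  -- iteration 3/5 --
  BK 16: (0,12) -> (0,28) [heading=270, draw]
  FD 10: (0,28) -> (0,18) [heading=270, draw]
  -- iteration 4/5 --
  BK 16: (0,18) -> (0,34) [heading=270, draw]
  FD 10: (0,34) -> (0,24) [heading=270, draw]
  -- iteration 5/5 --
  BK 16: (0,24) -> (0,40) [heading=270, draw]
  FD 10: (0,40) -> (0,30) [heading=270, draw]
]
RT 270: heading 270 -> 0
LT 90: heading 0 -> 90
Final: pos=(0,30), heading=90, 10 segment(s) drawn
Waypoints (11 total):
(0, 0)
(0, 16)
(0, 6)
(0, 22)
(0, 12)
(0, 28)
(0, 18)
(0, 34)
(0, 24)
(0, 40)
(0, 30)

Answer: (0, 0)
(0, 16)
(0, 6)
(0, 22)
(0, 12)
(0, 28)
(0, 18)
(0, 34)
(0, 24)
(0, 40)
(0, 30)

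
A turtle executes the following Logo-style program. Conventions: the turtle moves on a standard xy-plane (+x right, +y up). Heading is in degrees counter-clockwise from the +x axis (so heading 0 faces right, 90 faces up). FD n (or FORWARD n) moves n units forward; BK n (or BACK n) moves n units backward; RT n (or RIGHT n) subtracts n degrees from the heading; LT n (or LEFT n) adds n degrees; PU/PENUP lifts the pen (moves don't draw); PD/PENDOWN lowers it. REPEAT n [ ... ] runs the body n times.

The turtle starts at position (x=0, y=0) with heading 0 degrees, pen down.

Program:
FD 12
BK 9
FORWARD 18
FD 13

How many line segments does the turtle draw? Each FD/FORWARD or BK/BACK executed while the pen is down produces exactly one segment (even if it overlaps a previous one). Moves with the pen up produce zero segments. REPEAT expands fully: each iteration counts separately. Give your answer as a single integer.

Answer: 4

Derivation:
Executing turtle program step by step:
Start: pos=(0,0), heading=0, pen down
FD 12: (0,0) -> (12,0) [heading=0, draw]
BK 9: (12,0) -> (3,0) [heading=0, draw]
FD 18: (3,0) -> (21,0) [heading=0, draw]
FD 13: (21,0) -> (34,0) [heading=0, draw]
Final: pos=(34,0), heading=0, 4 segment(s) drawn
Segments drawn: 4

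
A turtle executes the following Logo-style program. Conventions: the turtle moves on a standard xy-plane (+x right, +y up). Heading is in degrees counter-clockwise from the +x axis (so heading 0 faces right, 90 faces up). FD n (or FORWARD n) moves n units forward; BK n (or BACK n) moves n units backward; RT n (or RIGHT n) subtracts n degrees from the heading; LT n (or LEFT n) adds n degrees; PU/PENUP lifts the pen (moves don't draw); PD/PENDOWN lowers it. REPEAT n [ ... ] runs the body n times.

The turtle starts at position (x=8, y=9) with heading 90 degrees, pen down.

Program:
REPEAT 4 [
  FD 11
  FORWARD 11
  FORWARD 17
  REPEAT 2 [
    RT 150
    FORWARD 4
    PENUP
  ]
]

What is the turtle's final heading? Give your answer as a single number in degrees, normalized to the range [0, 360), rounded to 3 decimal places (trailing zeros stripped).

Executing turtle program step by step:
Start: pos=(8,9), heading=90, pen down
REPEAT 4 [
  -- iteration 1/4 --
  FD 11: (8,9) -> (8,20) [heading=90, draw]
  FD 11: (8,20) -> (8,31) [heading=90, draw]
  FD 17: (8,31) -> (8,48) [heading=90, draw]
  REPEAT 2 [
    -- iteration 1/2 --
    RT 150: heading 90 -> 300
    FD 4: (8,48) -> (10,44.536) [heading=300, draw]
    PU: pen up
    -- iteration 2/2 --
    RT 150: heading 300 -> 150
    FD 4: (10,44.536) -> (6.536,46.536) [heading=150, move]
    PU: pen up
  ]
  -- iteration 2/4 --
  FD 11: (6.536,46.536) -> (-2.99,52.036) [heading=150, move]
  FD 11: (-2.99,52.036) -> (-12.517,57.536) [heading=150, move]
  FD 17: (-12.517,57.536) -> (-27.239,66.036) [heading=150, move]
  REPEAT 2 [
    -- iteration 1/2 --
    RT 150: heading 150 -> 0
    FD 4: (-27.239,66.036) -> (-23.239,66.036) [heading=0, move]
    PU: pen up
    -- iteration 2/2 --
    RT 150: heading 0 -> 210
    FD 4: (-23.239,66.036) -> (-26.703,64.036) [heading=210, move]
    PU: pen up
  ]
  -- iteration 3/4 --
  FD 11: (-26.703,64.036) -> (-36.229,58.536) [heading=210, move]
  FD 11: (-36.229,58.536) -> (-45.756,53.036) [heading=210, move]
  FD 17: (-45.756,53.036) -> (-60.478,44.536) [heading=210, move]
  REPEAT 2 [
    -- iteration 1/2 --
    RT 150: heading 210 -> 60
    FD 4: (-60.478,44.536) -> (-58.478,48) [heading=60, move]
    PU: pen up
    -- iteration 2/2 --
    RT 150: heading 60 -> 270
    FD 4: (-58.478,48) -> (-58.478,44) [heading=270, move]
    PU: pen up
  ]
  -- iteration 4/4 --
  FD 11: (-58.478,44) -> (-58.478,33) [heading=270, move]
  FD 11: (-58.478,33) -> (-58.478,22) [heading=270, move]
  FD 17: (-58.478,22) -> (-58.478,5) [heading=270, move]
  REPEAT 2 [
    -- iteration 1/2 --
    RT 150: heading 270 -> 120
    FD 4: (-58.478,5) -> (-60.478,8.464) [heading=120, move]
    PU: pen up
    -- iteration 2/2 --
    RT 150: heading 120 -> 330
    FD 4: (-60.478,8.464) -> (-57.014,6.464) [heading=330, move]
    PU: pen up
  ]
]
Final: pos=(-57.014,6.464), heading=330, 4 segment(s) drawn

Answer: 330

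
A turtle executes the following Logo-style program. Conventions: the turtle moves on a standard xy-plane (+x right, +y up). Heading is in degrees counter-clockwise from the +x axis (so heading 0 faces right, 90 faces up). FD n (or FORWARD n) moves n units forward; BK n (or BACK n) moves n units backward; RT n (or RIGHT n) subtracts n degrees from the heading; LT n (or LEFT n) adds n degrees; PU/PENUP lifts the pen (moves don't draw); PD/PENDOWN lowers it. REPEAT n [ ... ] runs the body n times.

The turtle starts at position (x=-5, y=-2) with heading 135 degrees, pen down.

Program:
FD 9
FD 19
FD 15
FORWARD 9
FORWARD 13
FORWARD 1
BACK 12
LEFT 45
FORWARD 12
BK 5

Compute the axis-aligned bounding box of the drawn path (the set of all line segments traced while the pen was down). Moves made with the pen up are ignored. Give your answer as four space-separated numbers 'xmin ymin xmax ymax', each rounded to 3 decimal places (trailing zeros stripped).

Executing turtle program step by step:
Start: pos=(-5,-2), heading=135, pen down
FD 9: (-5,-2) -> (-11.364,4.364) [heading=135, draw]
FD 19: (-11.364,4.364) -> (-24.799,17.799) [heading=135, draw]
FD 15: (-24.799,17.799) -> (-35.406,28.406) [heading=135, draw]
FD 9: (-35.406,28.406) -> (-41.77,34.77) [heading=135, draw]
FD 13: (-41.77,34.77) -> (-50.962,43.962) [heading=135, draw]
FD 1: (-50.962,43.962) -> (-51.669,44.669) [heading=135, draw]
BK 12: (-51.669,44.669) -> (-43.184,36.184) [heading=135, draw]
LT 45: heading 135 -> 180
FD 12: (-43.184,36.184) -> (-55.184,36.184) [heading=180, draw]
BK 5: (-55.184,36.184) -> (-50.184,36.184) [heading=180, draw]
Final: pos=(-50.184,36.184), heading=180, 9 segment(s) drawn

Segment endpoints: x in {-55.184, -51.669, -50.962, -50.184, -43.184, -41.77, -35.406, -24.799, -11.364, -5}, y in {-2, 4.364, 17.799, 28.406, 34.77, 36.184, 43.962, 44.669}
xmin=-55.184, ymin=-2, xmax=-5, ymax=44.669

Answer: -55.184 -2 -5 44.669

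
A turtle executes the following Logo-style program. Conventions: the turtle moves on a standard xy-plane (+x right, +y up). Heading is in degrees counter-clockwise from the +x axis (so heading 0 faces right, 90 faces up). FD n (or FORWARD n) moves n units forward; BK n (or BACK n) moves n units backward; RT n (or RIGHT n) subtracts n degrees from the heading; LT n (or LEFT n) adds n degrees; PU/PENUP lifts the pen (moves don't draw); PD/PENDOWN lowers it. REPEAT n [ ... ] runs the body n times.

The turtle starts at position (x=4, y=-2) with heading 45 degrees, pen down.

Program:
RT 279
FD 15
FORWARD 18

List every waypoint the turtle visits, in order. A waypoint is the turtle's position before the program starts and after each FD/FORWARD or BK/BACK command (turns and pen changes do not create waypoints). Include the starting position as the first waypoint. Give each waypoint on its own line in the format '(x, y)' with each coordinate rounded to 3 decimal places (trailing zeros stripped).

Answer: (4, -2)
(-4.817, 10.135)
(-15.397, 24.698)

Derivation:
Executing turtle program step by step:
Start: pos=(4,-2), heading=45, pen down
RT 279: heading 45 -> 126
FD 15: (4,-2) -> (-4.817,10.135) [heading=126, draw]
FD 18: (-4.817,10.135) -> (-15.397,24.698) [heading=126, draw]
Final: pos=(-15.397,24.698), heading=126, 2 segment(s) drawn
Waypoints (3 total):
(4, -2)
(-4.817, 10.135)
(-15.397, 24.698)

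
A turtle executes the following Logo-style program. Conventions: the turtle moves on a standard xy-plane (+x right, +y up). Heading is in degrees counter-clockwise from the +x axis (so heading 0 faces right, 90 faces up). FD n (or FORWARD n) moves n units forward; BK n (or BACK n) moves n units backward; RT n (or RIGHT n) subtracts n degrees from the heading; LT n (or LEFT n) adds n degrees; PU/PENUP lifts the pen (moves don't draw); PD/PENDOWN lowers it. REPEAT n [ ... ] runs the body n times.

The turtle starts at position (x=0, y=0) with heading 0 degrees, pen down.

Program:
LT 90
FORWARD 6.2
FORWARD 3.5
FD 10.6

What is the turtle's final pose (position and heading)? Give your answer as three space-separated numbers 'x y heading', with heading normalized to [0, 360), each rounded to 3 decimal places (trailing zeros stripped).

Answer: 0 20.3 90

Derivation:
Executing turtle program step by step:
Start: pos=(0,0), heading=0, pen down
LT 90: heading 0 -> 90
FD 6.2: (0,0) -> (0,6.2) [heading=90, draw]
FD 3.5: (0,6.2) -> (0,9.7) [heading=90, draw]
FD 10.6: (0,9.7) -> (0,20.3) [heading=90, draw]
Final: pos=(0,20.3), heading=90, 3 segment(s) drawn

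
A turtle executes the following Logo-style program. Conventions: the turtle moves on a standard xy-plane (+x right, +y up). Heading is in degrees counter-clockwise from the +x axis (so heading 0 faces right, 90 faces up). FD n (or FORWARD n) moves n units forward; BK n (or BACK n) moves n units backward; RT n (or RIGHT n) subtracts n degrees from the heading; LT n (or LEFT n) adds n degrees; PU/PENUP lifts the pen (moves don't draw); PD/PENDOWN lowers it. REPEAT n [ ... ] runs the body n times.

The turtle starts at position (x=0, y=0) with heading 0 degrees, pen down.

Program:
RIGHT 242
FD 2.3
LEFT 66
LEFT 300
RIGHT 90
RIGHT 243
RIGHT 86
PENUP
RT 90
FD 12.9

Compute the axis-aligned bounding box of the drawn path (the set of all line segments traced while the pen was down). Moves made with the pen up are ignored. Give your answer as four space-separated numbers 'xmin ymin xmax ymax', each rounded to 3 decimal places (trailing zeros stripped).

Answer: -1.08 0 0 2.031

Derivation:
Executing turtle program step by step:
Start: pos=(0,0), heading=0, pen down
RT 242: heading 0 -> 118
FD 2.3: (0,0) -> (-1.08,2.031) [heading=118, draw]
LT 66: heading 118 -> 184
LT 300: heading 184 -> 124
RT 90: heading 124 -> 34
RT 243: heading 34 -> 151
RT 86: heading 151 -> 65
PU: pen up
RT 90: heading 65 -> 335
FD 12.9: (-1.08,2.031) -> (10.612,-3.421) [heading=335, move]
Final: pos=(10.612,-3.421), heading=335, 1 segment(s) drawn

Segment endpoints: x in {-1.08, 0}, y in {0, 2.031}
xmin=-1.08, ymin=0, xmax=0, ymax=2.031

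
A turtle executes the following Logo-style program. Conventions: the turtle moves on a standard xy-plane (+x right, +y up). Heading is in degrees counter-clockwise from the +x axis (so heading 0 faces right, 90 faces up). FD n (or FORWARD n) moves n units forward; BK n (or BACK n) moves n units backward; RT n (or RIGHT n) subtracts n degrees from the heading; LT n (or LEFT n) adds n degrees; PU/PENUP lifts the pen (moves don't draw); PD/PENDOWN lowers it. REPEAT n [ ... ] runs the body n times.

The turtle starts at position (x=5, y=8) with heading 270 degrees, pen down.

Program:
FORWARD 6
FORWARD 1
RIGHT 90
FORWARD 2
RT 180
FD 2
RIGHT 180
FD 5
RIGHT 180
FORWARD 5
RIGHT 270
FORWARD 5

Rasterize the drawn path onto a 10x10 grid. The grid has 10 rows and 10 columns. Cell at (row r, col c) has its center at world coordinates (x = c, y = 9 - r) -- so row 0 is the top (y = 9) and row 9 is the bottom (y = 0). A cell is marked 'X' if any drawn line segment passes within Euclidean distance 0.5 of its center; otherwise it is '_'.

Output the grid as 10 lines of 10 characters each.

Answer: __________
_____X____
_____X____
_____X____
_____X____
_____X____
_____X____
_____X____
XXXXXX____
__________

Derivation:
Segment 0: (5,8) -> (5,2)
Segment 1: (5,2) -> (5,1)
Segment 2: (5,1) -> (3,1)
Segment 3: (3,1) -> (5,1)
Segment 4: (5,1) -> (-0,1)
Segment 5: (-0,1) -> (5,1)
Segment 6: (5,1) -> (5,6)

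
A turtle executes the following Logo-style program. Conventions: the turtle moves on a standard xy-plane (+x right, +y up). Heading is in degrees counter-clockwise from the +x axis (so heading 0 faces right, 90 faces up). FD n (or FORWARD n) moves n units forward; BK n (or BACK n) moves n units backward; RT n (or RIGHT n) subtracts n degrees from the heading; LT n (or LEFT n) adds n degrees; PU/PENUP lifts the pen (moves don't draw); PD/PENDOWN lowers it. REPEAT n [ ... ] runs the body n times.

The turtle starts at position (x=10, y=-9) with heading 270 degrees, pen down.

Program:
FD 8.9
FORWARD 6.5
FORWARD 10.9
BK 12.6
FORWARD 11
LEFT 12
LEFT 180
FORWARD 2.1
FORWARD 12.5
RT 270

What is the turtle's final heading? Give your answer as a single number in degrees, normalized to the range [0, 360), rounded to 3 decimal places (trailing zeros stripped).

Executing turtle program step by step:
Start: pos=(10,-9), heading=270, pen down
FD 8.9: (10,-9) -> (10,-17.9) [heading=270, draw]
FD 6.5: (10,-17.9) -> (10,-24.4) [heading=270, draw]
FD 10.9: (10,-24.4) -> (10,-35.3) [heading=270, draw]
BK 12.6: (10,-35.3) -> (10,-22.7) [heading=270, draw]
FD 11: (10,-22.7) -> (10,-33.7) [heading=270, draw]
LT 12: heading 270 -> 282
LT 180: heading 282 -> 102
FD 2.1: (10,-33.7) -> (9.563,-31.646) [heading=102, draw]
FD 12.5: (9.563,-31.646) -> (6.964,-19.419) [heading=102, draw]
RT 270: heading 102 -> 192
Final: pos=(6.964,-19.419), heading=192, 7 segment(s) drawn

Answer: 192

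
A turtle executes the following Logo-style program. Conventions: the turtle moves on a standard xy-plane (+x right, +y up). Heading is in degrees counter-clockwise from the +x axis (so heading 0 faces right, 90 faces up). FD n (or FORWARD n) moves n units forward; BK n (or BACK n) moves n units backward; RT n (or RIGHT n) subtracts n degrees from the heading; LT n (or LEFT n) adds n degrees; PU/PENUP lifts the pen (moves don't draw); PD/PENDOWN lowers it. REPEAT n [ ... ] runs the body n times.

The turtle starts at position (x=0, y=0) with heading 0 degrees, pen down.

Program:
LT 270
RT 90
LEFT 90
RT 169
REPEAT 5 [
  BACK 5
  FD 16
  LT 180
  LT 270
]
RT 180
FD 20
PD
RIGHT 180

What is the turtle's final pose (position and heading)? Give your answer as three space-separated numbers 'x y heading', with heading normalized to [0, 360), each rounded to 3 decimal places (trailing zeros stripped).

Answer: 17.534 14.614 191

Derivation:
Executing turtle program step by step:
Start: pos=(0,0), heading=0, pen down
LT 270: heading 0 -> 270
RT 90: heading 270 -> 180
LT 90: heading 180 -> 270
RT 169: heading 270 -> 101
REPEAT 5 [
  -- iteration 1/5 --
  BK 5: (0,0) -> (0.954,-4.908) [heading=101, draw]
  FD 16: (0.954,-4.908) -> (-2.099,10.798) [heading=101, draw]
  LT 180: heading 101 -> 281
  LT 270: heading 281 -> 191
  -- iteration 2/5 --
  BK 5: (-2.099,10.798) -> (2.809,11.752) [heading=191, draw]
  FD 16: (2.809,11.752) -> (-12.897,8.699) [heading=191, draw]
  LT 180: heading 191 -> 11
  LT 270: heading 11 -> 281
  -- iteration 3/5 --
  BK 5: (-12.897,8.699) -> (-13.851,13.607) [heading=281, draw]
  FD 16: (-13.851,13.607) -> (-10.798,-2.099) [heading=281, draw]
  LT 180: heading 281 -> 101
  LT 270: heading 101 -> 11
  -- iteration 4/5 --
  BK 5: (-10.798,-2.099) -> (-15.706,-3.053) [heading=11, draw]
  FD 16: (-15.706,-3.053) -> (0,0) [heading=11, draw]
  LT 180: heading 11 -> 191
  LT 270: heading 191 -> 101
  -- iteration 5/5 --
  BK 5: (0,0) -> (0.954,-4.908) [heading=101, draw]
  FD 16: (0.954,-4.908) -> (-2.099,10.798) [heading=101, draw]
  LT 180: heading 101 -> 281
  LT 270: heading 281 -> 191
]
RT 180: heading 191 -> 11
FD 20: (-2.099,10.798) -> (17.534,14.614) [heading=11, draw]
PD: pen down
RT 180: heading 11 -> 191
Final: pos=(17.534,14.614), heading=191, 11 segment(s) drawn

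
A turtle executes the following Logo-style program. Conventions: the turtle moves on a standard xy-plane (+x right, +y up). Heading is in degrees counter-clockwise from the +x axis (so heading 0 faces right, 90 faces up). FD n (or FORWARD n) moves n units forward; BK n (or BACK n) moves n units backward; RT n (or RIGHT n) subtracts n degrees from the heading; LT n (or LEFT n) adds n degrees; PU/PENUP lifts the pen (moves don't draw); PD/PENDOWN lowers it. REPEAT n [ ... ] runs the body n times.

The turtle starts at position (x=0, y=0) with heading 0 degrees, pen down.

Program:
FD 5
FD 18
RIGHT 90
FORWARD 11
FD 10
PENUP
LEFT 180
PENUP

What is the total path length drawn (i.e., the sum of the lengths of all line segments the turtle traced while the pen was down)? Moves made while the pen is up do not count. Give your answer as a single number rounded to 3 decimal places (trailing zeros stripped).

Answer: 44

Derivation:
Executing turtle program step by step:
Start: pos=(0,0), heading=0, pen down
FD 5: (0,0) -> (5,0) [heading=0, draw]
FD 18: (5,0) -> (23,0) [heading=0, draw]
RT 90: heading 0 -> 270
FD 11: (23,0) -> (23,-11) [heading=270, draw]
FD 10: (23,-11) -> (23,-21) [heading=270, draw]
PU: pen up
LT 180: heading 270 -> 90
PU: pen up
Final: pos=(23,-21), heading=90, 4 segment(s) drawn

Segment lengths:
  seg 1: (0,0) -> (5,0), length = 5
  seg 2: (5,0) -> (23,0), length = 18
  seg 3: (23,0) -> (23,-11), length = 11
  seg 4: (23,-11) -> (23,-21), length = 10
Total = 44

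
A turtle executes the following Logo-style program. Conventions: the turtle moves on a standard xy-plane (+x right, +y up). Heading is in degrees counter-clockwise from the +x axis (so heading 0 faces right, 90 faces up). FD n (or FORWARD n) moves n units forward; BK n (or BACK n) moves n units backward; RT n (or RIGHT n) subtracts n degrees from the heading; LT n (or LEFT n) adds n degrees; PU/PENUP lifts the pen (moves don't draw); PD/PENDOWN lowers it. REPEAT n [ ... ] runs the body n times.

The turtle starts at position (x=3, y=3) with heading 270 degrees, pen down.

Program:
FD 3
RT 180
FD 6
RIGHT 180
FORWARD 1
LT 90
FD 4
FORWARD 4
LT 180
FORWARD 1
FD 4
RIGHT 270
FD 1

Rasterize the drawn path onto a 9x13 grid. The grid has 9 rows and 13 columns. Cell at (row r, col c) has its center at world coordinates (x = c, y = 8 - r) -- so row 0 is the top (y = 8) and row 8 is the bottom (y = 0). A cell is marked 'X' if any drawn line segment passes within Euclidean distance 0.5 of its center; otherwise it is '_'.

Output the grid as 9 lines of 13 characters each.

Segment 0: (3,3) -> (3,0)
Segment 1: (3,0) -> (3,6)
Segment 2: (3,6) -> (3,5)
Segment 3: (3,5) -> (7,5)
Segment 4: (7,5) -> (11,5)
Segment 5: (11,5) -> (10,5)
Segment 6: (10,5) -> (6,5)
Segment 7: (6,5) -> (6,4)

Answer: _____________
_____________
___X_________
___XXXXXXXXX_
___X__X______
___X_________
___X_________
___X_________
___X_________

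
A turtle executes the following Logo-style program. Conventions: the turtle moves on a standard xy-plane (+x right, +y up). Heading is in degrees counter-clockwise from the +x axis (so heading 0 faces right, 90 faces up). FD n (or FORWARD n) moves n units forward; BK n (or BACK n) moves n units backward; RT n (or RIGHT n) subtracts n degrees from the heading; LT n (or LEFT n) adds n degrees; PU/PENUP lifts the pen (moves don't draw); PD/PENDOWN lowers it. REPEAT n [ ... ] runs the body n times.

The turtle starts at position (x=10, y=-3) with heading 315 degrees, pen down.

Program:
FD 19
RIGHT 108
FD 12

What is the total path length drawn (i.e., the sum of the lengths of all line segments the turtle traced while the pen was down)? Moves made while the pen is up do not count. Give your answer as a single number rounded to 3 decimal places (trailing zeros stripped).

Answer: 31

Derivation:
Executing turtle program step by step:
Start: pos=(10,-3), heading=315, pen down
FD 19: (10,-3) -> (23.435,-16.435) [heading=315, draw]
RT 108: heading 315 -> 207
FD 12: (23.435,-16.435) -> (12.743,-21.883) [heading=207, draw]
Final: pos=(12.743,-21.883), heading=207, 2 segment(s) drawn

Segment lengths:
  seg 1: (10,-3) -> (23.435,-16.435), length = 19
  seg 2: (23.435,-16.435) -> (12.743,-21.883), length = 12
Total = 31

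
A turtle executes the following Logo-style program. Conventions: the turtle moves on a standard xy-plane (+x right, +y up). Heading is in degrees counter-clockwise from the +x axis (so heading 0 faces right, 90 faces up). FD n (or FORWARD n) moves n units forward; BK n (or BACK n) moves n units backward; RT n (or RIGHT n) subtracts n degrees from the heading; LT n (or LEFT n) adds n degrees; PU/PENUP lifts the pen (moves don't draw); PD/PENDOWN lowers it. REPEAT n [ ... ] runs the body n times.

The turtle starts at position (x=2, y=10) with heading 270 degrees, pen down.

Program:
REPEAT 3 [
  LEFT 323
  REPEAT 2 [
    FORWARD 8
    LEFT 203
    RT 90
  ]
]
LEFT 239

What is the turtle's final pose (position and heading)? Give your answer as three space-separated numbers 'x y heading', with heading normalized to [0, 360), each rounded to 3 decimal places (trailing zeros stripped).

Executing turtle program step by step:
Start: pos=(2,10), heading=270, pen down
REPEAT 3 [
  -- iteration 1/3 --
  LT 323: heading 270 -> 233
  REPEAT 2 [
    -- iteration 1/2 --
    FD 8: (2,10) -> (-2.815,3.611) [heading=233, draw]
    LT 203: heading 233 -> 76
    RT 90: heading 76 -> 346
    -- iteration 2/2 --
    FD 8: (-2.815,3.611) -> (4.948,1.676) [heading=346, draw]
    LT 203: heading 346 -> 189
    RT 90: heading 189 -> 99
  ]
  -- iteration 2/3 --
  LT 323: heading 99 -> 62
  REPEAT 2 [
    -- iteration 1/2 --
    FD 8: (4.948,1.676) -> (8.704,8.739) [heading=62, draw]
    LT 203: heading 62 -> 265
    RT 90: heading 265 -> 175
    -- iteration 2/2 --
    FD 8: (8.704,8.739) -> (0.734,9.436) [heading=175, draw]
    LT 203: heading 175 -> 18
    RT 90: heading 18 -> 288
  ]
  -- iteration 3/3 --
  LT 323: heading 288 -> 251
  REPEAT 2 [
    -- iteration 1/2 --
    FD 8: (0.734,9.436) -> (-1.87,1.872) [heading=251, draw]
    LT 203: heading 251 -> 94
    RT 90: heading 94 -> 4
    -- iteration 2/2 --
    FD 8: (-1.87,1.872) -> (6.11,2.43) [heading=4, draw]
    LT 203: heading 4 -> 207
    RT 90: heading 207 -> 117
  ]
]
LT 239: heading 117 -> 356
Final: pos=(6.11,2.43), heading=356, 6 segment(s) drawn

Answer: 6.11 2.43 356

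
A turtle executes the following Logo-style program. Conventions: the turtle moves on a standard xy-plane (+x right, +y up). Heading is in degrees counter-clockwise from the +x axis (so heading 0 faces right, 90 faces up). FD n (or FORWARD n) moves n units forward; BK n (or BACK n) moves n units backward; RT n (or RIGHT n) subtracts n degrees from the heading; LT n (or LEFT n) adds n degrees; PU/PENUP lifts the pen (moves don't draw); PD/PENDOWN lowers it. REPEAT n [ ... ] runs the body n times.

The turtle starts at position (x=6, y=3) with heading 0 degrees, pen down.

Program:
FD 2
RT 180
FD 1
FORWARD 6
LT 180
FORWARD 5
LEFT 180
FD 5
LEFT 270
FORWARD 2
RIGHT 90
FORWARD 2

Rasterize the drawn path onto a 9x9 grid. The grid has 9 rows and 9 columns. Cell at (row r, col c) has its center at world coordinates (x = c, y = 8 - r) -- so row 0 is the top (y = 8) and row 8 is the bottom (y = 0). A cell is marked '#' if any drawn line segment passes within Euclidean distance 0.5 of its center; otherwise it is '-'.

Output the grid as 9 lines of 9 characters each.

Segment 0: (6,3) -> (8,3)
Segment 1: (8,3) -> (7,3)
Segment 2: (7,3) -> (1,3)
Segment 3: (1,3) -> (6,3)
Segment 4: (6,3) -> (1,3)
Segment 5: (1,3) -> (1,5)
Segment 6: (1,5) -> (3,5)

Answer: ---------
---------
---------
-###-----
-#-------
-########
---------
---------
---------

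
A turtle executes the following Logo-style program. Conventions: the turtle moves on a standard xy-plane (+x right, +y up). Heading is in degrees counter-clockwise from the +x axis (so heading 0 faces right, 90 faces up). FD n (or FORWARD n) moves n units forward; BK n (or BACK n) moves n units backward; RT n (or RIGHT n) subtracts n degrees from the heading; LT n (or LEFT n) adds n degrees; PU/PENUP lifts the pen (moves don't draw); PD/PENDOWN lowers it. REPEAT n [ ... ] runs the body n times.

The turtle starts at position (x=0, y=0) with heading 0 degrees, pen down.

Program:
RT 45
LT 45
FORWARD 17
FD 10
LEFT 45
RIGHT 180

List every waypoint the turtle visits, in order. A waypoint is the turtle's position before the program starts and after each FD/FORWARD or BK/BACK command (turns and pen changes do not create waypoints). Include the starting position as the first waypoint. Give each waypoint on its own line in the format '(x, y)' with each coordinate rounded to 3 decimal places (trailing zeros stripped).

Executing turtle program step by step:
Start: pos=(0,0), heading=0, pen down
RT 45: heading 0 -> 315
LT 45: heading 315 -> 0
FD 17: (0,0) -> (17,0) [heading=0, draw]
FD 10: (17,0) -> (27,0) [heading=0, draw]
LT 45: heading 0 -> 45
RT 180: heading 45 -> 225
Final: pos=(27,0), heading=225, 2 segment(s) drawn
Waypoints (3 total):
(0, 0)
(17, 0)
(27, 0)

Answer: (0, 0)
(17, 0)
(27, 0)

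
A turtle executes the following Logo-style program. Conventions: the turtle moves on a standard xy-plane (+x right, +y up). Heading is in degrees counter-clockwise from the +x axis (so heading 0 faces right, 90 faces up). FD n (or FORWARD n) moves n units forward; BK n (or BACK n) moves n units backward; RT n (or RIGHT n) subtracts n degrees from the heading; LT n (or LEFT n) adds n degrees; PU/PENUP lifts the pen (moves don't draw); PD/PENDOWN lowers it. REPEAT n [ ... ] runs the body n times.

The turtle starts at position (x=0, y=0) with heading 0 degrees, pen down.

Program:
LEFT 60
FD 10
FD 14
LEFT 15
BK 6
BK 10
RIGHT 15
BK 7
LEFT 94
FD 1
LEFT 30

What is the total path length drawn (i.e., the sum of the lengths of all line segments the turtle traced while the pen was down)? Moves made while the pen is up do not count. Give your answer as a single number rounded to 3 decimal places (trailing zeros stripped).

Answer: 48

Derivation:
Executing turtle program step by step:
Start: pos=(0,0), heading=0, pen down
LT 60: heading 0 -> 60
FD 10: (0,0) -> (5,8.66) [heading=60, draw]
FD 14: (5,8.66) -> (12,20.785) [heading=60, draw]
LT 15: heading 60 -> 75
BK 6: (12,20.785) -> (10.447,14.989) [heading=75, draw]
BK 10: (10.447,14.989) -> (7.859,5.33) [heading=75, draw]
RT 15: heading 75 -> 60
BK 7: (7.859,5.33) -> (4.359,-0.732) [heading=60, draw]
LT 94: heading 60 -> 154
FD 1: (4.359,-0.732) -> (3.46,-0.294) [heading=154, draw]
LT 30: heading 154 -> 184
Final: pos=(3.46,-0.294), heading=184, 6 segment(s) drawn

Segment lengths:
  seg 1: (0,0) -> (5,8.66), length = 10
  seg 2: (5,8.66) -> (12,20.785), length = 14
  seg 3: (12,20.785) -> (10.447,14.989), length = 6
  seg 4: (10.447,14.989) -> (7.859,5.33), length = 10
  seg 5: (7.859,5.33) -> (4.359,-0.732), length = 7
  seg 6: (4.359,-0.732) -> (3.46,-0.294), length = 1
Total = 48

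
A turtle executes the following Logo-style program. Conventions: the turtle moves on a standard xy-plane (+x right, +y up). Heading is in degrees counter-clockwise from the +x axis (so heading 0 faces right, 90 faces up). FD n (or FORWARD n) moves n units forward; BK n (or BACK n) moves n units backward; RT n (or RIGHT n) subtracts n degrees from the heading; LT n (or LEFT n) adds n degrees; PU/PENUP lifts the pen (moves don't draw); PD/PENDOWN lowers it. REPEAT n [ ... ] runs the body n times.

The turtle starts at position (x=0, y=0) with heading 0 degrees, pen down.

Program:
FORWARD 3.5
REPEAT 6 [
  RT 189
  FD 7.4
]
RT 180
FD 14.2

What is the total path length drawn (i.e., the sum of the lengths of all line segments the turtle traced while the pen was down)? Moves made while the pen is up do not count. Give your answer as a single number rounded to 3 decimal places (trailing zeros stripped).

Answer: 62.1

Derivation:
Executing turtle program step by step:
Start: pos=(0,0), heading=0, pen down
FD 3.5: (0,0) -> (3.5,0) [heading=0, draw]
REPEAT 6 [
  -- iteration 1/6 --
  RT 189: heading 0 -> 171
  FD 7.4: (3.5,0) -> (-3.809,1.158) [heading=171, draw]
  -- iteration 2/6 --
  RT 189: heading 171 -> 342
  FD 7.4: (-3.809,1.158) -> (3.229,-1.129) [heading=342, draw]
  -- iteration 3/6 --
  RT 189: heading 342 -> 153
  FD 7.4: (3.229,-1.129) -> (-3.365,2.23) [heading=153, draw]
  -- iteration 4/6 --
  RT 189: heading 153 -> 324
  FD 7.4: (-3.365,2.23) -> (2.622,-2.119) [heading=324, draw]
  -- iteration 5/6 --
  RT 189: heading 324 -> 135
  FD 7.4: (2.622,-2.119) -> (-2.61,3.113) [heading=135, draw]
  -- iteration 6/6 --
  RT 189: heading 135 -> 306
  FD 7.4: (-2.61,3.113) -> (1.739,-2.873) [heading=306, draw]
]
RT 180: heading 306 -> 126
FD 14.2: (1.739,-2.873) -> (-6.607,8.615) [heading=126, draw]
Final: pos=(-6.607,8.615), heading=126, 8 segment(s) drawn

Segment lengths:
  seg 1: (0,0) -> (3.5,0), length = 3.5
  seg 2: (3.5,0) -> (-3.809,1.158), length = 7.4
  seg 3: (-3.809,1.158) -> (3.229,-1.129), length = 7.4
  seg 4: (3.229,-1.129) -> (-3.365,2.23), length = 7.4
  seg 5: (-3.365,2.23) -> (2.622,-2.119), length = 7.4
  seg 6: (2.622,-2.119) -> (-2.61,3.113), length = 7.4
  seg 7: (-2.61,3.113) -> (1.739,-2.873), length = 7.4
  seg 8: (1.739,-2.873) -> (-6.607,8.615), length = 14.2
Total = 62.1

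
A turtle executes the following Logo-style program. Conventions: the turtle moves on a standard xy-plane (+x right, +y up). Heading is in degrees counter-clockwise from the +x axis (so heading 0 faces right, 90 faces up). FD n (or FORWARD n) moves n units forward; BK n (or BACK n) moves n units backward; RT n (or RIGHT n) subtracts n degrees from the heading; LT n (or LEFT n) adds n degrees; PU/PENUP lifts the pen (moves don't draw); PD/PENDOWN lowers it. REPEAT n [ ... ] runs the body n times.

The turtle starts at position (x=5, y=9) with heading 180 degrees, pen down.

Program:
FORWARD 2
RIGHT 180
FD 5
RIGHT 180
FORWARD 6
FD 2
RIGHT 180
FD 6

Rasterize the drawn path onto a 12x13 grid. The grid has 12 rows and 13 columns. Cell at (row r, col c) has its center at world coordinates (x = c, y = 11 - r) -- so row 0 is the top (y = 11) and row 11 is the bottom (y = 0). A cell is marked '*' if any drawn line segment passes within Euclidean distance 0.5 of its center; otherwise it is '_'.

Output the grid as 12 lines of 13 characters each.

Segment 0: (5,9) -> (3,9)
Segment 1: (3,9) -> (8,9)
Segment 2: (8,9) -> (2,9)
Segment 3: (2,9) -> (0,9)
Segment 4: (0,9) -> (6,9)

Answer: _____________
_____________
*********____
_____________
_____________
_____________
_____________
_____________
_____________
_____________
_____________
_____________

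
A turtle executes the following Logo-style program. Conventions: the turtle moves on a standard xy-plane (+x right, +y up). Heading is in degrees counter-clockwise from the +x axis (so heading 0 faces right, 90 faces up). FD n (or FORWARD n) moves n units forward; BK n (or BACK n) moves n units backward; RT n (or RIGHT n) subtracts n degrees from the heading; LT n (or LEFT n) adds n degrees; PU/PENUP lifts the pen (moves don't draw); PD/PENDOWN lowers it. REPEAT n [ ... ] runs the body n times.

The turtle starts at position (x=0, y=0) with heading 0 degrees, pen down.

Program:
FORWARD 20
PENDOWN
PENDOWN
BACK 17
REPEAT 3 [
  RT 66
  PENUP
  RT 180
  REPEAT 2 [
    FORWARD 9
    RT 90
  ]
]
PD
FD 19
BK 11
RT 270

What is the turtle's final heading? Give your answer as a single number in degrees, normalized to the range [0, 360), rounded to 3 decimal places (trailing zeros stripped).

Executing turtle program step by step:
Start: pos=(0,0), heading=0, pen down
FD 20: (0,0) -> (20,0) [heading=0, draw]
PD: pen down
PD: pen down
BK 17: (20,0) -> (3,0) [heading=0, draw]
REPEAT 3 [
  -- iteration 1/3 --
  RT 66: heading 0 -> 294
  PU: pen up
  RT 180: heading 294 -> 114
  REPEAT 2 [
    -- iteration 1/2 --
    FD 9: (3,0) -> (-0.661,8.222) [heading=114, move]
    RT 90: heading 114 -> 24
    -- iteration 2/2 --
    FD 9: (-0.661,8.222) -> (7.561,11.883) [heading=24, move]
    RT 90: heading 24 -> 294
  ]
  -- iteration 2/3 --
  RT 66: heading 294 -> 228
  PU: pen up
  RT 180: heading 228 -> 48
  REPEAT 2 [
    -- iteration 1/2 --
    FD 9: (7.561,11.883) -> (13.583,18.571) [heading=48, move]
    RT 90: heading 48 -> 318
    -- iteration 2/2 --
    FD 9: (13.583,18.571) -> (20.272,12.549) [heading=318, move]
    RT 90: heading 318 -> 228
  ]
  -- iteration 3/3 --
  RT 66: heading 228 -> 162
  PU: pen up
  RT 180: heading 162 -> 342
  REPEAT 2 [
    -- iteration 1/2 --
    FD 9: (20.272,12.549) -> (28.831,9.768) [heading=342, move]
    RT 90: heading 342 -> 252
    -- iteration 2/2 --
    FD 9: (28.831,9.768) -> (26.05,1.208) [heading=252, move]
    RT 90: heading 252 -> 162
  ]
]
PD: pen down
FD 19: (26.05,1.208) -> (7.98,7.079) [heading=162, draw]
BK 11: (7.98,7.079) -> (18.442,3.68) [heading=162, draw]
RT 270: heading 162 -> 252
Final: pos=(18.442,3.68), heading=252, 4 segment(s) drawn

Answer: 252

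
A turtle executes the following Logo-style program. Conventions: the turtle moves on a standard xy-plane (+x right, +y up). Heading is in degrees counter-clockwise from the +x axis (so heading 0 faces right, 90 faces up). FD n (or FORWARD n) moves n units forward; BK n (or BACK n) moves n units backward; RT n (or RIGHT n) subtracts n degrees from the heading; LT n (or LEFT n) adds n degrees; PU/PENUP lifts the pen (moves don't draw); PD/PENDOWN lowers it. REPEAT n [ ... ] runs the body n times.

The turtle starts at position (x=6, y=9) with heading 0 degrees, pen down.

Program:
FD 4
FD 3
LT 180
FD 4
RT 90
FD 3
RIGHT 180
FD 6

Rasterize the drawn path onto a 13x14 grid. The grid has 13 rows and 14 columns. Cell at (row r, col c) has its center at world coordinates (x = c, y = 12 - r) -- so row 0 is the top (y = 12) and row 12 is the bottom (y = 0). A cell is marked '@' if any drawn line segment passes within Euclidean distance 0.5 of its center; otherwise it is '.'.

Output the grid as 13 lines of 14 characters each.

Segment 0: (6,9) -> (10,9)
Segment 1: (10,9) -> (13,9)
Segment 2: (13,9) -> (9,9)
Segment 3: (9,9) -> (9,12)
Segment 4: (9,12) -> (9,6)

Answer: .........@....
.........@....
.........@....
......@@@@@@@@
.........@....
.........@....
.........@....
..............
..............
..............
..............
..............
..............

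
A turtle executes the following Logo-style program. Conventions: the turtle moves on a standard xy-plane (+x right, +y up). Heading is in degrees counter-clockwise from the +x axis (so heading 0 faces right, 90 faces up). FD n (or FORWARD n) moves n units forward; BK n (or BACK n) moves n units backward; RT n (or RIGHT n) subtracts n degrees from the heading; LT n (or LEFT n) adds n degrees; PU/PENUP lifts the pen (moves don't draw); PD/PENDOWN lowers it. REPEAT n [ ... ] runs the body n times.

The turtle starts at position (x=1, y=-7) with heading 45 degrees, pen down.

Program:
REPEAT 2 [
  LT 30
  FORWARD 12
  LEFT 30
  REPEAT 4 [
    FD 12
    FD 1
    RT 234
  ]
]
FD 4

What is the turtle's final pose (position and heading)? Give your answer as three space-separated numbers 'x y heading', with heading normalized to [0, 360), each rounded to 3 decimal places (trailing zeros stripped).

Answer: 10.442 0.125 93

Derivation:
Executing turtle program step by step:
Start: pos=(1,-7), heading=45, pen down
REPEAT 2 [
  -- iteration 1/2 --
  LT 30: heading 45 -> 75
  FD 12: (1,-7) -> (4.106,4.591) [heading=75, draw]
  LT 30: heading 75 -> 105
  REPEAT 4 [
    -- iteration 1/4 --
    FD 12: (4.106,4.591) -> (1,16.182) [heading=105, draw]
    FD 1: (1,16.182) -> (0.741,17.148) [heading=105, draw]
    RT 234: heading 105 -> 231
    -- iteration 2/4 --
    FD 12: (0.741,17.148) -> (-6.811,7.822) [heading=231, draw]
    FD 1: (-6.811,7.822) -> (-7.44,7.045) [heading=231, draw]
    RT 234: heading 231 -> 357
    -- iteration 3/4 --
    FD 12: (-7.44,7.045) -> (4.544,6.417) [heading=357, draw]
    FD 1: (4.544,6.417) -> (5.542,6.365) [heading=357, draw]
    RT 234: heading 357 -> 123
    -- iteration 4/4 --
    FD 12: (5.542,6.365) -> (-0.993,16.429) [heading=123, draw]
    FD 1: (-0.993,16.429) -> (-1.538,17.268) [heading=123, draw]
    RT 234: heading 123 -> 249
  ]
  -- iteration 2/2 --
  LT 30: heading 249 -> 279
  FD 12: (-1.538,17.268) -> (0.339,5.415) [heading=279, draw]
  LT 30: heading 279 -> 309
  REPEAT 4 [
    -- iteration 1/4 --
    FD 12: (0.339,5.415) -> (7.891,-3.91) [heading=309, draw]
    FD 1: (7.891,-3.91) -> (8.52,-4.688) [heading=309, draw]
    RT 234: heading 309 -> 75
    -- iteration 2/4 --
    FD 12: (8.52,-4.688) -> (11.626,6.904) [heading=75, draw]
    FD 1: (11.626,6.904) -> (11.885,7.869) [heading=75, draw]
    RT 234: heading 75 -> 201
    -- iteration 3/4 --
    FD 12: (11.885,7.869) -> (0.682,3.569) [heading=201, draw]
    FD 1: (0.682,3.569) -> (-0.252,3.211) [heading=201, draw]
    RT 234: heading 201 -> 327
    -- iteration 4/4 --
    FD 12: (-0.252,3.211) -> (9.812,-3.325) [heading=327, draw]
    FD 1: (9.812,-3.325) -> (10.651,-3.87) [heading=327, draw]
    RT 234: heading 327 -> 93
  ]
]
FD 4: (10.651,-3.87) -> (10.442,0.125) [heading=93, draw]
Final: pos=(10.442,0.125), heading=93, 19 segment(s) drawn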